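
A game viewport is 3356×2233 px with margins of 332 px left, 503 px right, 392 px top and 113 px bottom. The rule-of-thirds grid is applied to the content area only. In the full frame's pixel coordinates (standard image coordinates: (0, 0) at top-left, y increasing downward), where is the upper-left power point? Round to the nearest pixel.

Content width = 3356 − 332 − 503 = 2521 px; content height = 2233 − 392 − 113 = 1728 px.
Upper-left is one-third across and one-third down within the content area.
x = 332 + 1 × 2521/3 = 332 + 840.33 ≈ 1172
y = 392 + 1 × 1728/3 = 392 + 576.00 ≈ 968

(1172, 968)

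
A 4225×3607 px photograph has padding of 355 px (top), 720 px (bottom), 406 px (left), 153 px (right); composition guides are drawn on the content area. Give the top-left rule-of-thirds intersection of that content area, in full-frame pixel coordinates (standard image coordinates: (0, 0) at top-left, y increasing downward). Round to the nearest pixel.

(1628, 1199)

Content width = 4225 − 406 − 153 = 3666 px; content height = 3607 − 355 − 720 = 2532 px.
Top-left is one-third across and one-third down within the content area.
x = 406 + 1 × 3666/3 = 406 + 1222.00 ≈ 1628
y = 355 + 1 × 2532/3 = 355 + 844.00 ≈ 1199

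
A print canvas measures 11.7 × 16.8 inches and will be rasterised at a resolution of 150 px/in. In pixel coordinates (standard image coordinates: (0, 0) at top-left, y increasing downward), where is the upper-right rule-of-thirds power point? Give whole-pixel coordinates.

In pixels the canvas is 11.7 × 150 = 1755 wide and 16.8 × 150 = 2520 tall.
The upper-right point is two-thirds across and one-third down:
x = 2 × 1755/3 ≈ 1170; y = 1 × 2520/3 ≈ 840.

x = 1170 px, y = 840 px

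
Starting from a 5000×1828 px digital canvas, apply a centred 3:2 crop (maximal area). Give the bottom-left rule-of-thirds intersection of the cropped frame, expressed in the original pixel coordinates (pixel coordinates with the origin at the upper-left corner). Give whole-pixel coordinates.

5000/1828 > 3/2, so the 3:2 crop keeps the full height 1828 and trims width to 1828 × 3/2 = 2742.00 px.
Left offset = (5000 − 2742.00)/2 = 1129.00 px; top offset = 0.
Bottom-left is one-third across and two-thirds down within the crop:
x = 1129.00 + 1 × 2742.00/3 ≈ 2043; y = 0.00 + 2 × 1828.00/3 ≈ 1219.

x = 2043 px, y = 1219 px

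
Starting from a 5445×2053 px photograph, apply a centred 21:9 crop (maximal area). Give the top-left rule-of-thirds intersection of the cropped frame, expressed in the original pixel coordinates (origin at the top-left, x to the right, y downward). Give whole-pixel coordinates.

(1924, 684)

5445/2053 > 21/9, so the 21:9 crop keeps the full height 2053 and trims width to 2053 × 21/9 = 4790.33 px.
Left offset = (5445 − 4790.33)/2 = 327.33 px; top offset = 0.
Top-left is one-third across and one-third down within the crop:
x = 327.33 + 1 × 4790.33/3 ≈ 1924; y = 0.00 + 1 × 2053.00/3 ≈ 684.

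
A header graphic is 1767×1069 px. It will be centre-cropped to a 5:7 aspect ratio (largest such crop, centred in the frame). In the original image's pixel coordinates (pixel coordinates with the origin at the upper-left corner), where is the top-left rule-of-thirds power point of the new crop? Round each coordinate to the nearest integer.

x = 756 px, y = 356 px

1767/1069 > 5/7, so the 5:7 crop keeps the full height 1069 and trims width to 1069 × 5/7 = 763.57 px.
Left offset = (1767 − 763.57)/2 = 501.71 px; top offset = 0.
Top-left is one-third across and one-third down within the crop:
x = 501.71 + 1 × 763.57/3 ≈ 756; y = 0.00 + 1 × 1069.00/3 ≈ 356.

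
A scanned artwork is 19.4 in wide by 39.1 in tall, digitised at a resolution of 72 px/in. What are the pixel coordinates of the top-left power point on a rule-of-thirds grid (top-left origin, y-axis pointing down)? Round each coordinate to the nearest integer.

In pixels the canvas is 19.4 × 72 = 1396.8 wide and 39.1 × 72 = 2815.2 tall.
The top-left point is one-third across and one-third down:
x = 1 × 1396.8/3 ≈ 466; y = 1 × 2815.2/3 ≈ 938.

x = 466 px, y = 938 px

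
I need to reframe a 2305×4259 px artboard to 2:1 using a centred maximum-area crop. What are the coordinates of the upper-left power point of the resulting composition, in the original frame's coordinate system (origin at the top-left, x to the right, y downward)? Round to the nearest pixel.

(768, 1937)

2305/4259 < 2/1, so the 2:1 crop keeps the full width 2305 and trims height to 2305 × 1/2 = 1152.50 px.
Top offset = (4259 − 1152.50)/2 = 1553.25 px; left offset = 0.
Upper-left is one-third across and one-third down within the crop:
x = 0.00 + 1 × 2305.00/3 ≈ 768; y = 1553.25 + 1 × 1152.50/3 ≈ 1937.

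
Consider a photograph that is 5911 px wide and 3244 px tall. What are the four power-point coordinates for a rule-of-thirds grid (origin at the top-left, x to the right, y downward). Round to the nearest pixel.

(1970, 1081), (3941, 1081), (1970, 2163), (3941, 2163)

One third of 5911 is 1970.33; one third of 3244 is 1081.33.
Vertical third lines at x = 1970 and x = 3941; horizontal third lines at y = 1081 and y = 2163.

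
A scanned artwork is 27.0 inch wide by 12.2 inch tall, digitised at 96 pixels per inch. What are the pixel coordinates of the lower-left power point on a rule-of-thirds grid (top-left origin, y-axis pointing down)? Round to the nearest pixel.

In pixels the canvas is 27.0 × 96 = 2592 wide and 12.2 × 96 = 1171.2 tall.
The lower-left point is one-third across and two-thirds down:
x = 1 × 2592/3 ≈ 864; y = 2 × 1171.2/3 ≈ 781.

x = 864 px, y = 781 px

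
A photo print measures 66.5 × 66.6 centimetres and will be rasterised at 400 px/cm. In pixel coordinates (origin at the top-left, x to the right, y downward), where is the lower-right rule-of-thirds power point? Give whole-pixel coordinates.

x = 17733 px, y = 17760 px

In pixels the canvas is 66.5 × 400 = 26600 wide and 66.6 × 400 = 26640 tall.
The lower-right point is two-thirds across and two-thirds down:
x = 2 × 26600/3 ≈ 17733; y = 2 × 26640/3 ≈ 17760.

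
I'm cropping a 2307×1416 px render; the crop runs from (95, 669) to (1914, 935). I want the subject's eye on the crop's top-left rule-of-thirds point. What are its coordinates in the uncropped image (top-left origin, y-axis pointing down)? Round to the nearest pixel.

Crop width = 1914 − 95 = 1819 px; one third is 606.33 px.
Crop height = 935 − 669 = 266 px; one third is 88.67 px.
The top-left point is one-third across and one-third down within the crop:
x = 95 + 1 × 606.33 ≈ 701; y = 669 + 1 × 88.67 ≈ 758.

x = 701 px, y = 758 px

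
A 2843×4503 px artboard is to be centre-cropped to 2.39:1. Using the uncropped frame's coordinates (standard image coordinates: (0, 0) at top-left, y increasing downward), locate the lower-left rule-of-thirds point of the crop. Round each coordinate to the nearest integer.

2843/4503 < 2.39/1, so the 2.39:1 crop keeps the full width 2843 and trims height to 2843 × 1/2.39 = 1189.54 px.
Top offset = (4503 − 1189.54)/2 = 1656.73 px; left offset = 0.
Lower-left is one-third across and two-thirds down within the crop:
x = 0.00 + 1 × 2843.00/3 ≈ 948; y = 1656.73 + 2 × 1189.54/3 ≈ 2450.

(948, 2450)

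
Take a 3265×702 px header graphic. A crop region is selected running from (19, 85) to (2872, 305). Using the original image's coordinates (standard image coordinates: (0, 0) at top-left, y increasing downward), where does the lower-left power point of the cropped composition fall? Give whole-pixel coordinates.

x = 970 px, y = 232 px

Crop width = 2872 − 19 = 2853 px; one third is 951.00 px.
Crop height = 305 − 85 = 220 px; one third is 73.33 px.
The lower-left point is one-third across and two-thirds down within the crop:
x = 19 + 1 × 951.00 ≈ 970; y = 85 + 2 × 73.33 ≈ 232.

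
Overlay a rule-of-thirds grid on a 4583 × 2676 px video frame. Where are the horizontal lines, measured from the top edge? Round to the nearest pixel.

2676 / 3 = 892, so the horizontal lines sit at one and two thirds of 2676.

y = 892 px and y = 1784 px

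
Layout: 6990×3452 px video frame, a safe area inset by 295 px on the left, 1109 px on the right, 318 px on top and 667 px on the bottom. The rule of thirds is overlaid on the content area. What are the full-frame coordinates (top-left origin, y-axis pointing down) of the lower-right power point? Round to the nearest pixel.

Content width = 6990 − 295 − 1109 = 5586 px; content height = 3452 − 318 − 667 = 2467 px.
Lower-right is two-thirds across and two-thirds down within the content area.
x = 295 + 2 × 5586/3 = 295 + 3724.00 ≈ 4019
y = 318 + 2 × 2467/3 = 318 + 1644.67 ≈ 1963

x = 4019 px, y = 1963 px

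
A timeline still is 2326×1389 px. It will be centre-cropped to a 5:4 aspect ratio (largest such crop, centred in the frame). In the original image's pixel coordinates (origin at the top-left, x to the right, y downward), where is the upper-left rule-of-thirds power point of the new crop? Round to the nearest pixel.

x = 874 px, y = 463 px

2326/1389 > 5/4, so the 5:4 crop keeps the full height 1389 and trims width to 1389 × 5/4 = 1736.25 px.
Left offset = (2326 − 1736.25)/2 = 294.88 px; top offset = 0.
Upper-left is one-third across and one-third down within the crop:
x = 294.88 + 1 × 1736.25/3 ≈ 874; y = 0.00 + 1 × 1389.00/3 ≈ 463.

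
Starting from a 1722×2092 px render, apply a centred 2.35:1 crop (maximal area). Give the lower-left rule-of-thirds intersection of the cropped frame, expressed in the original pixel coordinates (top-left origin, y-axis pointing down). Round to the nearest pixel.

x = 574 px, y = 1168 px

1722/2092 < 2.35/1, so the 2.35:1 crop keeps the full width 1722 and trims height to 1722 × 1/2.35 = 732.77 px.
Top offset = (2092 − 732.77)/2 = 679.62 px; left offset = 0.
Lower-left is one-third across and two-thirds down within the crop:
x = 0.00 + 1 × 1722.00/3 ≈ 574; y = 679.62 + 2 × 732.77/3 ≈ 1168.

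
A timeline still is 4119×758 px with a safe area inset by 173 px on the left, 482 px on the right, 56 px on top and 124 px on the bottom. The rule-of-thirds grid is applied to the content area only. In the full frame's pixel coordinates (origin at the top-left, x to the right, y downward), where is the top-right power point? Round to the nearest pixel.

x = 2482 px, y = 249 px

Content width = 4119 − 173 − 482 = 3464 px; content height = 758 − 56 − 124 = 578 px.
Top-right is two-thirds across and one-third down within the content area.
x = 173 + 2 × 3464/3 = 173 + 2309.33 ≈ 2482
y = 56 + 1 × 578/3 = 56 + 192.67 ≈ 249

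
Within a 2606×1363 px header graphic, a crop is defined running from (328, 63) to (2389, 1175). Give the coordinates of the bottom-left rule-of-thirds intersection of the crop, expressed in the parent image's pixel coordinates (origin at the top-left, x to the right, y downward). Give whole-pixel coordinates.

Crop width = 2389 − 328 = 2061 px; one third is 687.00 px.
Crop height = 1175 − 63 = 1112 px; one third is 370.67 px.
The bottom-left point is one-third across and two-thirds down within the crop:
x = 328 + 1 × 687.00 ≈ 1015; y = 63 + 2 × 370.67 ≈ 804.

x = 1015 px, y = 804 px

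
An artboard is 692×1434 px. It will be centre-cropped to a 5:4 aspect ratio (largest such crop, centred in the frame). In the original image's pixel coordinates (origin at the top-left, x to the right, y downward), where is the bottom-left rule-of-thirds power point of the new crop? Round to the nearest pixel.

692/1434 < 5/4, so the 5:4 crop keeps the full width 692 and trims height to 692 × 4/5 = 553.60 px.
Top offset = (1434 − 553.60)/2 = 440.20 px; left offset = 0.
Bottom-left is one-third across and two-thirds down within the crop:
x = 0.00 + 1 × 692.00/3 ≈ 231; y = 440.20 + 2 × 553.60/3 ≈ 809.

x = 231 px, y = 809 px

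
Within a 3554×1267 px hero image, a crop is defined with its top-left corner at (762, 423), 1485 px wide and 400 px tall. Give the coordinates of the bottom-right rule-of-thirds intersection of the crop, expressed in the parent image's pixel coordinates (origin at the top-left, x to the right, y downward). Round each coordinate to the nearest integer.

x = 1752 px, y = 690 px

One third of the crop width 1485 is 495.00 px.
One third of the crop height 400 is 133.33 px.
The bottom-right point is two-thirds across and two-thirds down within the crop:
x = 762 + 2 × 495.00 ≈ 1752; y = 423 + 2 × 133.33 ≈ 690.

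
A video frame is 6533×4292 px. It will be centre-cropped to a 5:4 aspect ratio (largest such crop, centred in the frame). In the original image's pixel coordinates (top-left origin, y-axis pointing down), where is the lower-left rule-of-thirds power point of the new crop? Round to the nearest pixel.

x = 2372 px, y = 2861 px

6533/4292 > 5/4, so the 5:4 crop keeps the full height 4292 and trims width to 4292 × 5/4 = 5365.00 px.
Left offset = (6533 − 5365.00)/2 = 584.00 px; top offset = 0.
Lower-left is one-third across and two-thirds down within the crop:
x = 584.00 + 1 × 5365.00/3 ≈ 2372; y = 0.00 + 2 × 4292.00/3 ≈ 2861.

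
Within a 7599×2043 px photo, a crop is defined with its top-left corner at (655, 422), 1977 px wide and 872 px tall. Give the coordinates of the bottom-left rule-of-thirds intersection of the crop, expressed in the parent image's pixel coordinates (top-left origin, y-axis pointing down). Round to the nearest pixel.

One third of the crop width 1977 is 659.00 px.
One third of the crop height 872 is 290.67 px.
The bottom-left point is one-third across and two-thirds down within the crop:
x = 655 + 1 × 659.00 ≈ 1314; y = 422 + 2 × 290.67 ≈ 1003.

(1314, 1003)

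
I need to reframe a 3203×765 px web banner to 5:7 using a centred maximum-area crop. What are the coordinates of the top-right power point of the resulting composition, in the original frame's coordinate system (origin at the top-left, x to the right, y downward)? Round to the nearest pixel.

3203/765 > 5/7, so the 5:7 crop keeps the full height 765 and trims width to 765 × 5/7 = 546.43 px.
Left offset = (3203 − 546.43)/2 = 1328.29 px; top offset = 0.
Top-right is two-thirds across and one-third down within the crop:
x = 1328.29 + 2 × 546.43/3 ≈ 1693; y = 0.00 + 1 × 765.00/3 ≈ 255.

(1693, 255)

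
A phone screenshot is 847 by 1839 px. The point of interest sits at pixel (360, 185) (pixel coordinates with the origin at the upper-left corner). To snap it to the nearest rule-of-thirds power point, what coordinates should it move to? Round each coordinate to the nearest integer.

x = 282 px, y = 613 px

Third lines: x ∈ {282, 565}, y ∈ {613, 1226}.
360 is closer to x = 282; 185 is closer to y = 613.
So the nearest intersection is the upper-left power point.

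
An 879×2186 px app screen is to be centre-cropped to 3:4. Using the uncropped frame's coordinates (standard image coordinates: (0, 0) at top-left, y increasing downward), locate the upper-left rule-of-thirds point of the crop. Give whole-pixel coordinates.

879/2186 < 3/4, so the 3:4 crop keeps the full width 879 and trims height to 879 × 4/3 = 1172.00 px.
Top offset = (2186 − 1172.00)/2 = 507.00 px; left offset = 0.
Upper-left is one-third across and one-third down within the crop:
x = 0.00 + 1 × 879.00/3 ≈ 293; y = 507.00 + 1 × 1172.00/3 ≈ 898.

x = 293 px, y = 898 px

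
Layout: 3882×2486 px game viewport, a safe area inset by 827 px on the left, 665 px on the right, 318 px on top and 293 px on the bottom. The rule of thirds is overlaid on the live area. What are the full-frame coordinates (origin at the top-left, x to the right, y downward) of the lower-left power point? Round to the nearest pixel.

Content width = 3882 − 827 − 665 = 2390 px; content height = 2486 − 318 − 293 = 1875 px.
Lower-left is one-third across and two-thirds down within the live area.
x = 827 + 1 × 2390/3 = 827 + 796.67 ≈ 1624
y = 318 + 2 × 1875/3 = 318 + 1250.00 ≈ 1568

x = 1624 px, y = 1568 px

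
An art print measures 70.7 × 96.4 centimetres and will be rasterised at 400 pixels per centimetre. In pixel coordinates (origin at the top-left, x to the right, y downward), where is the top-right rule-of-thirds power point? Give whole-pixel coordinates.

x = 18853 px, y = 12853 px

In pixels the canvas is 70.7 × 400 = 28280 wide and 96.4 × 400 = 38560 tall.
The top-right point is two-thirds across and one-third down:
x = 2 × 28280/3 ≈ 18853; y = 1 × 38560/3 ≈ 12853.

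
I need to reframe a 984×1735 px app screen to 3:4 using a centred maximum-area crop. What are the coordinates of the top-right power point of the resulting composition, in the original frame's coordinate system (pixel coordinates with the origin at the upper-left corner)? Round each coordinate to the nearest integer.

x = 656 px, y = 649 px

984/1735 < 3/4, so the 3:4 crop keeps the full width 984 and trims height to 984 × 4/3 = 1312.00 px.
Top offset = (1735 − 1312.00)/2 = 211.50 px; left offset = 0.
Top-right is two-thirds across and one-third down within the crop:
x = 0.00 + 2 × 984.00/3 ≈ 656; y = 211.50 + 1 × 1312.00/3 ≈ 649.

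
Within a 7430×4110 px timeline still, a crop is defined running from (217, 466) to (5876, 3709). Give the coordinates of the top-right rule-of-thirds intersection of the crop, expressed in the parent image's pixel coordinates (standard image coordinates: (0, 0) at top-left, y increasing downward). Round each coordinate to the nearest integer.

(3990, 1547)

Crop width = 5876 − 217 = 5659 px; one third is 1886.33 px.
Crop height = 3709 − 466 = 3243 px; one third is 1081.00 px.
The top-right point is two-thirds across and one-third down within the crop:
x = 217 + 2 × 1886.33 ≈ 3990; y = 466 + 1 × 1081.00 ≈ 1547.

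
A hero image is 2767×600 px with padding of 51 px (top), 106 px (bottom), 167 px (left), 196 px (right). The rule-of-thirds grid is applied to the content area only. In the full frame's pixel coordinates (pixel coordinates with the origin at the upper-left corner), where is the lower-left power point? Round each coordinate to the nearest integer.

Content width = 2767 − 167 − 196 = 2404 px; content height = 600 − 51 − 106 = 443 px.
Lower-left is one-third across and two-thirds down within the content area.
x = 167 + 1 × 2404/3 = 167 + 801.33 ≈ 968
y = 51 + 2 × 443/3 = 51 + 295.33 ≈ 346

(968, 346)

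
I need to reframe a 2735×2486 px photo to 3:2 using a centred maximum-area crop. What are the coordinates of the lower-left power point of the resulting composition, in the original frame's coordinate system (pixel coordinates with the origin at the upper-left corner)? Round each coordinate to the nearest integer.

2735/2486 < 3/2, so the 3:2 crop keeps the full width 2735 and trims height to 2735 × 2/3 = 1823.33 px.
Top offset = (2486 − 1823.33)/2 = 331.33 px; left offset = 0.
Lower-left is one-third across and two-thirds down within the crop:
x = 0.00 + 1 × 2735.00/3 ≈ 912; y = 331.33 + 2 × 1823.33/3 ≈ 1547.

x = 912 px, y = 1547 px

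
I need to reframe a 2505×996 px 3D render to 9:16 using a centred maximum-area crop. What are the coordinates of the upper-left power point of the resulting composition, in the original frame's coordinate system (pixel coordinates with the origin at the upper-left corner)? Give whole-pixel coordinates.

2505/996 > 9/16, so the 9:16 crop keeps the full height 996 and trims width to 996 × 9/16 = 560.25 px.
Left offset = (2505 − 560.25)/2 = 972.38 px; top offset = 0.
Upper-left is one-third across and one-third down within the crop:
x = 972.38 + 1 × 560.25/3 ≈ 1159; y = 0.00 + 1 × 996.00/3 ≈ 332.

x = 1159 px, y = 332 px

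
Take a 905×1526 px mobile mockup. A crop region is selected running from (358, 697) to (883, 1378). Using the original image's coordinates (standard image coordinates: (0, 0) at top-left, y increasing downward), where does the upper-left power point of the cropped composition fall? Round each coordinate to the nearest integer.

Crop width = 883 − 358 = 525 px; one third is 175.00 px.
Crop height = 1378 − 697 = 681 px; one third is 227.00 px.
The upper-left point is one-third across and one-third down within the crop:
x = 358 + 1 × 175.00 ≈ 533; y = 697 + 1 × 227.00 ≈ 924.

x = 533 px, y = 924 px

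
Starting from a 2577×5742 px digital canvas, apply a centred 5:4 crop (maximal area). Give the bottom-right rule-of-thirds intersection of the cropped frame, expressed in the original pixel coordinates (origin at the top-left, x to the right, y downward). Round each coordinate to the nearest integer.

2577/5742 < 5/4, so the 5:4 crop keeps the full width 2577 and trims height to 2577 × 4/5 = 2061.60 px.
Top offset = (5742 − 2061.60)/2 = 1840.20 px; left offset = 0.
Bottom-right is two-thirds across and two-thirds down within the crop:
x = 0.00 + 2 × 2577.00/3 ≈ 1718; y = 1840.20 + 2 × 2061.60/3 ≈ 3215.

(1718, 3215)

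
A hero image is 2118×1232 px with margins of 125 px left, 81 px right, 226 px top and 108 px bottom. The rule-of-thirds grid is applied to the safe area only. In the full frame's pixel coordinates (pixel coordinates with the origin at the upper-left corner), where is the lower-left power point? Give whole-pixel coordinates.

(762, 825)

Content width = 2118 − 125 − 81 = 1912 px; content height = 1232 − 226 − 108 = 898 px.
Lower-left is one-third across and two-thirds down within the safe area.
x = 125 + 1 × 1912/3 = 125 + 637.33 ≈ 762
y = 226 + 2 × 898/3 = 226 + 598.67 ≈ 825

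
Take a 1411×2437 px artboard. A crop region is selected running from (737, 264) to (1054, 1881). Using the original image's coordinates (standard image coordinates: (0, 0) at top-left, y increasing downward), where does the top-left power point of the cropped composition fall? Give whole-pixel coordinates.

Crop width = 1054 − 737 = 317 px; one third is 105.67 px.
Crop height = 1881 − 264 = 1617 px; one third is 539.00 px.
The top-left point is one-third across and one-third down within the crop:
x = 737 + 1 × 105.67 ≈ 843; y = 264 + 1 × 539.00 ≈ 803.

x = 843 px, y = 803 px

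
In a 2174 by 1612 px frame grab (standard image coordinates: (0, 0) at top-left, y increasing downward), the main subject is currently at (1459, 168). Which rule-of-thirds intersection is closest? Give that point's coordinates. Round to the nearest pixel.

x = 1449 px, y = 537 px

Third lines: x ∈ {725, 1449}, y ∈ {537, 1075}.
1459 is closer to x = 1449; 168 is closer to y = 537.
So the nearest intersection is the upper-right power point.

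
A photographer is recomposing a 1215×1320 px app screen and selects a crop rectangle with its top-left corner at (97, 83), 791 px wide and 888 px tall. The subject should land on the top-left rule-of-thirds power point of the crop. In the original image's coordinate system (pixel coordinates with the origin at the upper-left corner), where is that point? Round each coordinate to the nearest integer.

One third of the crop width 791 is 263.67 px.
One third of the crop height 888 is 296.00 px.
The top-left point is one-third across and one-third down within the crop:
x = 97 + 1 × 263.67 ≈ 361; y = 83 + 1 × 296.00 ≈ 379.

(361, 379)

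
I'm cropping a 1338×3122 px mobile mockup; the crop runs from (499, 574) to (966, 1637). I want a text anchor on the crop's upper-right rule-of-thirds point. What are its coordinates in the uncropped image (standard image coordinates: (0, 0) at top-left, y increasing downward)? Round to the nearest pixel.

(810, 928)

Crop width = 966 − 499 = 467 px; one third is 155.67 px.
Crop height = 1637 − 574 = 1063 px; one third is 354.33 px.
The upper-right point is two-thirds across and one-third down within the crop:
x = 499 + 2 × 155.67 ≈ 810; y = 574 + 1 × 354.33 ≈ 928.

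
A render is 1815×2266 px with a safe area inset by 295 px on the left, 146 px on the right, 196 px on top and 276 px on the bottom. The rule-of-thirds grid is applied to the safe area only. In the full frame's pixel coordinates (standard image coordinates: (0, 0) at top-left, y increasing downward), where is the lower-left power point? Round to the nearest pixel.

x = 753 px, y = 1392 px

Content width = 1815 − 295 − 146 = 1374 px; content height = 2266 − 196 − 276 = 1794 px.
Lower-left is one-third across and two-thirds down within the safe area.
x = 295 + 1 × 1374/3 = 295 + 458.00 ≈ 753
y = 196 + 2 × 1794/3 = 196 + 1196.00 ≈ 1392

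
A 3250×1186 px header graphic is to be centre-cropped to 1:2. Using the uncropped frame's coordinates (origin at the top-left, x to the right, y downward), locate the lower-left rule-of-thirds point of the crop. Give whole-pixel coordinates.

x = 1526 px, y = 791 px

3250/1186 > 1/2, so the 1:2 crop keeps the full height 1186 and trims width to 1186 × 1/2 = 593.00 px.
Left offset = (3250 − 593.00)/2 = 1328.50 px; top offset = 0.
Lower-left is one-third across and two-thirds down within the crop:
x = 1328.50 + 1 × 593.00/3 ≈ 1526; y = 0.00 + 2 × 1186.00/3 ≈ 791.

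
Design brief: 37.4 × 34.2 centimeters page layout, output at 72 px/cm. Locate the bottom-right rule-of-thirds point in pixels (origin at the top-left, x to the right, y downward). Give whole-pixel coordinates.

In pixels the canvas is 37.4 × 72 = 2692.8 wide and 34.2 × 72 = 2462.4 tall.
The bottom-right point is two-thirds across and two-thirds down:
x = 2 × 2692.8/3 ≈ 1795; y = 2 × 2462.4/3 ≈ 1642.

(1795, 1642)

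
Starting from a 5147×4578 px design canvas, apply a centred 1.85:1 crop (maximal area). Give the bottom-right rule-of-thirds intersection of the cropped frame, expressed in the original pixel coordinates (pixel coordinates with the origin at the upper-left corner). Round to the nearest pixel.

x = 3431 px, y = 2753 px

5147/4578 < 1.85/1, so the 1.85:1 crop keeps the full width 5147 and trims height to 5147 × 1/1.85 = 2782.16 px.
Top offset = (4578 − 2782.16)/2 = 897.92 px; left offset = 0.
Bottom-right is two-thirds across and two-thirds down within the crop:
x = 0.00 + 2 × 5147.00/3 ≈ 3431; y = 897.92 + 2 × 2782.16/3 ≈ 2753.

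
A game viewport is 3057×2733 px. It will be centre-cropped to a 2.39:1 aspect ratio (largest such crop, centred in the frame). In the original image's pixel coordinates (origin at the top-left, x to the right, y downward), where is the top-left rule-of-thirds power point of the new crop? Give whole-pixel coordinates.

3057/2733 < 2.39/1, so the 2.39:1 crop keeps the full width 3057 and trims height to 3057 × 1/2.39 = 1279.08 px.
Top offset = (2733 − 1279.08)/2 = 726.96 px; left offset = 0.
Top-left is one-third across and one-third down within the crop:
x = 0.00 + 1 × 3057.00/3 ≈ 1019; y = 726.96 + 1 × 1279.08/3 ≈ 1153.

(1019, 1153)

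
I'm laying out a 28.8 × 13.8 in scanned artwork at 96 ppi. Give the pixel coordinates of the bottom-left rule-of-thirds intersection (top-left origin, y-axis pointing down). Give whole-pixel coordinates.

In pixels the canvas is 28.8 × 96 = 2764.8 wide and 13.8 × 96 = 1324.8 tall.
The bottom-left point is one-third across and two-thirds down:
x = 1 × 2764.8/3 ≈ 922; y = 2 × 1324.8/3 ≈ 883.

(922, 883)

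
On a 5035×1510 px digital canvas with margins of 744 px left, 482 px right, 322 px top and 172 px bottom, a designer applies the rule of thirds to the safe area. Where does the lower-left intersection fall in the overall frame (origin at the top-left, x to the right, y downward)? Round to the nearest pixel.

Content width = 5035 − 744 − 482 = 3809 px; content height = 1510 − 322 − 172 = 1016 px.
Lower-left is one-third across and two-thirds down within the safe area.
x = 744 + 1 × 3809/3 = 744 + 1269.67 ≈ 2014
y = 322 + 2 × 1016/3 = 322 + 677.33 ≈ 999

(2014, 999)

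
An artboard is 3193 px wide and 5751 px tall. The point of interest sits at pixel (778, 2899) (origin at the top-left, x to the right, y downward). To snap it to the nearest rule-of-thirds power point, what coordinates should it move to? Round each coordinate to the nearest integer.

Third lines: x ∈ {1064, 2129}, y ∈ {1917, 3834}.
778 is closer to x = 1064; 2899 is closer to y = 3834.
So the nearest intersection is the lower-left power point.

x = 1064 px, y = 3834 px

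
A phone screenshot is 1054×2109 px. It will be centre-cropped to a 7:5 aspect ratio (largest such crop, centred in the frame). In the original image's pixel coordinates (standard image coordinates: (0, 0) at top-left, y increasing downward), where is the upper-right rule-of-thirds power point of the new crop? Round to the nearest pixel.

x = 703 px, y = 929 px

1054/2109 < 7/5, so the 7:5 crop keeps the full width 1054 and trims height to 1054 × 5/7 = 752.86 px.
Top offset = (2109 − 752.86)/2 = 678.07 px; left offset = 0.
Upper-right is two-thirds across and one-third down within the crop:
x = 0.00 + 2 × 1054.00/3 ≈ 703; y = 678.07 + 1 × 752.86/3 ≈ 929.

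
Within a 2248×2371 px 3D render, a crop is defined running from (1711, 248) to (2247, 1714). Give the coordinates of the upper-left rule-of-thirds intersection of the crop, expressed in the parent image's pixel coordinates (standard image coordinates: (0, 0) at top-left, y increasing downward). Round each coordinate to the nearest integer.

x = 1890 px, y = 737 px

Crop width = 2247 − 1711 = 536 px; one third is 178.67 px.
Crop height = 1714 − 248 = 1466 px; one third is 488.67 px.
The upper-left point is one-third across and one-third down within the crop:
x = 1711 + 1 × 178.67 ≈ 1890; y = 248 + 1 × 488.67 ≈ 737.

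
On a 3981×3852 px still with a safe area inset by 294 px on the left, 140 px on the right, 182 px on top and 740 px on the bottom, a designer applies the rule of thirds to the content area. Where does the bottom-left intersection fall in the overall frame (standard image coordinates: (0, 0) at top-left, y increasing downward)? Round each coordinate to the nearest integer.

(1476, 2135)

Content width = 3981 − 294 − 140 = 3547 px; content height = 3852 − 182 − 740 = 2930 px.
Bottom-left is one-third across and two-thirds down within the content area.
x = 294 + 1 × 3547/3 = 294 + 1182.33 ≈ 1476
y = 182 + 2 × 2930/3 = 182 + 1953.33 ≈ 2135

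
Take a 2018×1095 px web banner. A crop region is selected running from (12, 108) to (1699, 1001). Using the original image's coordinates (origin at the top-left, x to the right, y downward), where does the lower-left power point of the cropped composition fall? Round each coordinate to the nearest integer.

x = 574 px, y = 703 px

Crop width = 1699 − 12 = 1687 px; one third is 562.33 px.
Crop height = 1001 − 108 = 893 px; one third is 297.67 px.
The lower-left point is one-third across and two-thirds down within the crop:
x = 12 + 1 × 562.33 ≈ 574; y = 108 + 2 × 297.67 ≈ 703.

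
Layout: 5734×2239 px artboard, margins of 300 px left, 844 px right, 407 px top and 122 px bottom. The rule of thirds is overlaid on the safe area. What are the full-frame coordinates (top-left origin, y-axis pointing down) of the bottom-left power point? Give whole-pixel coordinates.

Content width = 5734 − 300 − 844 = 4590 px; content height = 2239 − 407 − 122 = 1710 px.
Bottom-left is one-third across and two-thirds down within the safe area.
x = 300 + 1 × 4590/3 = 300 + 1530.00 ≈ 1830
y = 407 + 2 × 1710/3 = 407 + 1140.00 ≈ 1547

x = 1830 px, y = 1547 px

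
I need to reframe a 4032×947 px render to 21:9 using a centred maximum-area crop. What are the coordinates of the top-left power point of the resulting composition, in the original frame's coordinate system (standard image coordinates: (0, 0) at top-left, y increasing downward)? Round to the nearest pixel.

4032/947 > 21/9, so the 21:9 crop keeps the full height 947 and trims width to 947 × 21/9 = 2209.67 px.
Left offset = (4032 − 2209.67)/2 = 911.17 px; top offset = 0.
Top-left is one-third across and one-third down within the crop:
x = 911.17 + 1 × 2209.67/3 ≈ 1648; y = 0.00 + 1 × 947.00/3 ≈ 316.

(1648, 316)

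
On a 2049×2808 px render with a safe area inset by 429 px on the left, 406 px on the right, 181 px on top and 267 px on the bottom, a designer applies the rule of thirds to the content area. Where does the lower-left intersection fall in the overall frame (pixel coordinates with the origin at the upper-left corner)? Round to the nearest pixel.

(834, 1754)

Content width = 2049 − 429 − 406 = 1214 px; content height = 2808 − 181 − 267 = 2360 px.
Lower-left is one-third across and two-thirds down within the content area.
x = 429 + 1 × 1214/3 = 429 + 404.67 ≈ 834
y = 181 + 2 × 2360/3 = 181 + 1573.33 ≈ 1754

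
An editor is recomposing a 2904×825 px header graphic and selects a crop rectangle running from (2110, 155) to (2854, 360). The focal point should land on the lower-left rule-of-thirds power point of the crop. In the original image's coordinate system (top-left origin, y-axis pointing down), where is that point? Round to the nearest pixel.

Crop width = 2854 − 2110 = 744 px; one third is 248.00 px.
Crop height = 360 − 155 = 205 px; one third is 68.33 px.
The lower-left point is one-third across and two-thirds down within the crop:
x = 2110 + 1 × 248.00 ≈ 2358; y = 155 + 2 × 68.33 ≈ 292.

(2358, 292)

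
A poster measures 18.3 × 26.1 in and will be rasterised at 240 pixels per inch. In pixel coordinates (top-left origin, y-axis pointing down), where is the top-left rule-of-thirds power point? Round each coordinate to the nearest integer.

In pixels the canvas is 18.3 × 240 = 4392 wide and 26.1 × 240 = 6264 tall.
The top-left point is one-third across and one-third down:
x = 1 × 4392/3 ≈ 1464; y = 1 × 6264/3 ≈ 2088.

(1464, 2088)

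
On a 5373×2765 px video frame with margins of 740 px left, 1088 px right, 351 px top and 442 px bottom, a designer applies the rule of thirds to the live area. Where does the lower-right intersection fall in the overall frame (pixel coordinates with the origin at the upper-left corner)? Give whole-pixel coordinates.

Content width = 5373 − 740 − 1088 = 3545 px; content height = 2765 − 351 − 442 = 1972 px.
Lower-right is two-thirds across and two-thirds down within the live area.
x = 740 + 2 × 3545/3 = 740 + 2363.33 ≈ 3103
y = 351 + 2 × 1972/3 = 351 + 1314.67 ≈ 1666

x = 3103 px, y = 1666 px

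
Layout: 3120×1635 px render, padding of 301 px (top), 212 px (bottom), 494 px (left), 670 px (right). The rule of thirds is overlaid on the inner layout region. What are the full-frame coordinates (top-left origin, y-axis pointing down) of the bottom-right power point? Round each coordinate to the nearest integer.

Content width = 3120 − 494 − 670 = 1956 px; content height = 1635 − 301 − 212 = 1122 px.
Bottom-right is two-thirds across and two-thirds down within the inner layout region.
x = 494 + 2 × 1956/3 = 494 + 1304.00 ≈ 1798
y = 301 + 2 × 1122/3 = 301 + 748.00 ≈ 1049

x = 1798 px, y = 1049 px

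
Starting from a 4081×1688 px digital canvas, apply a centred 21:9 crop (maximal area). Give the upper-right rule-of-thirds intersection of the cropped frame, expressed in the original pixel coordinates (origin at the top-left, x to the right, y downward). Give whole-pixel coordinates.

4081/1688 > 21/9, so the 21:9 crop keeps the full height 1688 and trims width to 1688 × 21/9 = 3938.67 px.
Left offset = (4081 − 3938.67)/2 = 71.17 px; top offset = 0.
Upper-right is two-thirds across and one-third down within the crop:
x = 71.17 + 2 × 3938.67/3 ≈ 2697; y = 0.00 + 1 × 1688.00/3 ≈ 563.

x = 2697 px, y = 563 px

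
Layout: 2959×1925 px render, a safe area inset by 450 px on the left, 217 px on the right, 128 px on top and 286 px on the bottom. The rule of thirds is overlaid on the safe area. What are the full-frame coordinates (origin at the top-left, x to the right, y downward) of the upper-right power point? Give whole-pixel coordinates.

(1978, 632)

Content width = 2959 − 450 − 217 = 2292 px; content height = 1925 − 128 − 286 = 1511 px.
Upper-right is two-thirds across and one-third down within the safe area.
x = 450 + 2 × 2292/3 = 450 + 1528.00 ≈ 1978
y = 128 + 1 × 1511/3 = 128 + 503.67 ≈ 632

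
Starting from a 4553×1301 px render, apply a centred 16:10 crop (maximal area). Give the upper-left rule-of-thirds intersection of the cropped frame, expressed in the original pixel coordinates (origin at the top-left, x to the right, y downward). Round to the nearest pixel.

(1930, 434)

4553/1301 > 16/10, so the 16:10 crop keeps the full height 1301 and trims width to 1301 × 16/10 = 2081.60 px.
Left offset = (4553 − 2081.60)/2 = 1235.70 px; top offset = 0.
Upper-left is one-third across and one-third down within the crop:
x = 1235.70 + 1 × 2081.60/3 ≈ 1930; y = 0.00 + 1 × 1301.00/3 ≈ 434.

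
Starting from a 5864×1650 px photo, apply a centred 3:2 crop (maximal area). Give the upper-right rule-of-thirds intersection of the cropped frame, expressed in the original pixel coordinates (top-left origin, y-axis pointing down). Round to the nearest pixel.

5864/1650 > 3/2, so the 3:2 crop keeps the full height 1650 and trims width to 1650 × 3/2 = 2475.00 px.
Left offset = (5864 − 2475.00)/2 = 1694.50 px; top offset = 0.
Upper-right is two-thirds across and one-third down within the crop:
x = 1694.50 + 2 × 2475.00/3 ≈ 3345; y = 0.00 + 1 × 1650.00/3 ≈ 550.

(3345, 550)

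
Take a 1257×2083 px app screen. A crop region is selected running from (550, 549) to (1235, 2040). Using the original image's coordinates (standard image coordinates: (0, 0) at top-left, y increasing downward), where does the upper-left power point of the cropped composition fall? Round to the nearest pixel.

(778, 1046)

Crop width = 1235 − 550 = 685 px; one third is 228.33 px.
Crop height = 2040 − 549 = 1491 px; one third is 497.00 px.
The upper-left point is one-third across and one-third down within the crop:
x = 550 + 1 × 228.33 ≈ 778; y = 549 + 1 × 497.00 ≈ 1046.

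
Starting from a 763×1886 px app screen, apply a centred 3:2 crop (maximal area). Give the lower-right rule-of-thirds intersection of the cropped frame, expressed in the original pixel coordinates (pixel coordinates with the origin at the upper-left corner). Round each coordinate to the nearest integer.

763/1886 < 3/2, so the 3:2 crop keeps the full width 763 and trims height to 763 × 2/3 = 508.67 px.
Top offset = (1886 − 508.67)/2 = 688.67 px; left offset = 0.
Lower-right is two-thirds across and two-thirds down within the crop:
x = 0.00 + 2 × 763.00/3 ≈ 509; y = 688.67 + 2 × 508.67/3 ≈ 1028.

x = 509 px, y = 1028 px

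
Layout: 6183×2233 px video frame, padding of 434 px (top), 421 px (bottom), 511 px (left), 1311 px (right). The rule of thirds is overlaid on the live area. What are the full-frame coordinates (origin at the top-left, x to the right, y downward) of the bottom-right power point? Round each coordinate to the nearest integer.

(3418, 1353)

Content width = 6183 − 511 − 1311 = 4361 px; content height = 2233 − 434 − 421 = 1378 px.
Bottom-right is two-thirds across and two-thirds down within the live area.
x = 511 + 2 × 4361/3 = 511 + 2907.33 ≈ 3418
y = 434 + 2 × 1378/3 = 434 + 918.67 ≈ 1353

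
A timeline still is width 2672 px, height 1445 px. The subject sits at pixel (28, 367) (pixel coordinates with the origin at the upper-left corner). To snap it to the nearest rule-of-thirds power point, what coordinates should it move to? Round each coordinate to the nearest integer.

Third lines: x ∈ {891, 1781}, y ∈ {482, 963}.
28 is closer to x = 891; 367 is closer to y = 482.
So the nearest intersection is the upper-left power point.

x = 891 px, y = 482 px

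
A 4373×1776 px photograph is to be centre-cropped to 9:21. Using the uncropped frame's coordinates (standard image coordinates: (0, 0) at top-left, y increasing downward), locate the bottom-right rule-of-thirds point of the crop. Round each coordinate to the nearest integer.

4373/1776 > 9/21, so the 9:21 crop keeps the full height 1776 and trims width to 1776 × 9/21 = 761.14 px.
Left offset = (4373 − 761.14)/2 = 1805.93 px; top offset = 0.
Bottom-right is two-thirds across and two-thirds down within the crop:
x = 1805.93 + 2 × 761.14/3 ≈ 2313; y = 0.00 + 2 × 1776.00/3 ≈ 1184.

x = 2313 px, y = 1184 px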